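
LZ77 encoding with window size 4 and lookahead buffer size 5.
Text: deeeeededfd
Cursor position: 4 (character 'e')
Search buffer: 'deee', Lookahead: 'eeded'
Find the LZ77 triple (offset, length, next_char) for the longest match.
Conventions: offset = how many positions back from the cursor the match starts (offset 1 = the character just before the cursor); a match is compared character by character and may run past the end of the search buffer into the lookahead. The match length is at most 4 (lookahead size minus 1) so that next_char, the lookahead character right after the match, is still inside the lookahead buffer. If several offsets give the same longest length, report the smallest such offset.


Try each offset into the search buffer:
  offset=1 (pos 3, char 'e'): match length 2
  offset=2 (pos 2, char 'e'): match length 2
  offset=3 (pos 1, char 'e'): match length 2
  offset=4 (pos 0, char 'd'): match length 0
Longest match has length 2, found at offsets 1, 2, 3; take the smallest, offset 1.
next_char = character at position 4 + 2 = 6 -> 'd'

Best match: offset=1, length=2 (matching 'ee' starting at position 3)
LZ77 triple: (1, 2, 'd')


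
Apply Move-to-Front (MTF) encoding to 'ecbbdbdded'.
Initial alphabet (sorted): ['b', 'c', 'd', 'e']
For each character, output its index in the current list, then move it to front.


MTF encoding:
'e': index 3 in ['b', 'c', 'd', 'e'] -> ['e', 'b', 'c', 'd']
'c': index 2 in ['e', 'b', 'c', 'd'] -> ['c', 'e', 'b', 'd']
'b': index 2 in ['c', 'e', 'b', 'd'] -> ['b', 'c', 'e', 'd']
'b': index 0 in ['b', 'c', 'e', 'd'] -> ['b', 'c', 'e', 'd']
'd': index 3 in ['b', 'c', 'e', 'd'] -> ['d', 'b', 'c', 'e']
'b': index 1 in ['d', 'b', 'c', 'e'] -> ['b', 'd', 'c', 'e']
'd': index 1 in ['b', 'd', 'c', 'e'] -> ['d', 'b', 'c', 'e']
'd': index 0 in ['d', 'b', 'c', 'e'] -> ['d', 'b', 'c', 'e']
'e': index 3 in ['d', 'b', 'c', 'e'] -> ['e', 'd', 'b', 'c']
'd': index 1 in ['e', 'd', 'b', 'c'] -> ['d', 'e', 'b', 'c']


Output: [3, 2, 2, 0, 3, 1, 1, 0, 3, 1]


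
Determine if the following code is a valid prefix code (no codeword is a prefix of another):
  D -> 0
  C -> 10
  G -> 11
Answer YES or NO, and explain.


Checking each pair (does one codeword prefix another?):
  D='0' vs C='10': no prefix
  D='0' vs G='11': no prefix
  C='10' vs D='0': no prefix
  C='10' vs G='11': no prefix
  G='11' vs D='0': no prefix
  G='11' vs C='10': no prefix
No violation found over all pairs.

YES -- this is a valid prefix code. No codeword is a prefix of any other codeword.


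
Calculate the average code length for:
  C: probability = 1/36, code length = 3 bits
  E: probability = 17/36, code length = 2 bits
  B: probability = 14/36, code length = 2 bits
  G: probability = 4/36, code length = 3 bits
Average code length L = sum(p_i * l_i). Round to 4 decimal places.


Weighted contributions p_i * l_i:
  C: (1/36) * 3 = 3/36
  E: (17/36) * 2 = 34/36
  B: (14/36) * 2 = 28/36
  G: (4/36) * 3 = 12/36
Sum = (3 + 34 + 28 + 12)/36 = 77/36

L = 77/36 = 2.1389 bits/symbol


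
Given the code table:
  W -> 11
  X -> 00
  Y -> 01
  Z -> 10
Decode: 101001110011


Decoding:
10 -> Z
10 -> Z
01 -> Y
11 -> W
00 -> X
11 -> W


Result: ZZYWXW


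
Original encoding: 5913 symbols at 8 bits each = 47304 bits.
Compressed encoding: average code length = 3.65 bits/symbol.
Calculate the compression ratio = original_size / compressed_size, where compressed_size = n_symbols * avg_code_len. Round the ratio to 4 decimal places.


original_size = n_symbols * orig_bits = 5913 * 8 = 47304 bits
compressed_size = n_symbols * avg_code_len = 5913 * 3.65 = 21582.45 bits
ratio = original_size / compressed_size = 47304 / 21582.45 = 2.1918

Compression ratio = 2.1918


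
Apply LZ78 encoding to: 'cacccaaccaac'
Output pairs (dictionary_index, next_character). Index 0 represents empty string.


LZ78 encoding steps:
Dictionary: {0: ''}
Step 1: w='' (idx 0), next='c' -> output (0, 'c'), add 'c' as idx 1
Step 2: w='' (idx 0), next='a' -> output (0, 'a'), add 'a' as idx 2
Step 3: w='c' (idx 1), next='c' -> output (1, 'c'), add 'cc' as idx 3
Step 4: w='c' (idx 1), next='a' -> output (1, 'a'), add 'ca' as idx 4
Step 5: w='a' (idx 2), next='c' -> output (2, 'c'), add 'ac' as idx 5
Step 6: w='ca' (idx 4), next='a' -> output (4, 'a'), add 'caa' as idx 6
Step 7: w='c' (idx 1), end of input -> output (1, '')


Encoded: [(0, 'c'), (0, 'a'), (1, 'c'), (1, 'a'), (2, 'c'), (4, 'a'), (1, '')]


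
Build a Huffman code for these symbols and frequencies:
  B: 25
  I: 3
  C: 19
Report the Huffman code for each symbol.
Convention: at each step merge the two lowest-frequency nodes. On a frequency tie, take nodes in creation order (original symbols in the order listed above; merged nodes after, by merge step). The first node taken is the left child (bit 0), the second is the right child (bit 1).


Huffman tree construction:
Step 1: Merge I(3) + C(19) = 22
Step 2: Merge (I+C)(22) + B(25) = 47
Read each symbol's code off the tree from the root (left child = 0, right child = 1).

Codes:
  B: 1 (length 1)
  I: 00 (length 2)
  C: 01 (length 2)
Average code length: 69/47 = 1.4681 bits/symbol


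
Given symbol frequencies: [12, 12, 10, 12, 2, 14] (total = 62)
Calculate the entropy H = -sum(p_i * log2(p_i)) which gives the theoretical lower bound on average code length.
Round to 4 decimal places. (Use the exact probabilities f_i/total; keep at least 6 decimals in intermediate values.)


Per-symbol terms -p_i * log2(p_i) with p_i = f_i/62:
  p = 12/62 = 0.193548: log2(p) = -2.369234, -p*log2(p) = 0.458561
  p = 12/62 = 0.193548: log2(p) = -2.369234, -p*log2(p) = 0.458561
  p = 10/62 = 0.161290: log2(p) = -2.632268, -p*log2(p) = 0.424559
  p = 12/62 = 0.193548: log2(p) = -2.369234, -p*log2(p) = 0.458561
  p = 2/62 = 0.032258: log2(p) = -4.954196, -p*log2(p) = 0.159813
  p = 14/62 = 0.225806: log2(p) = -2.146841, -p*log2(p) = 0.484771
H = 0.458561 + 0.458561 + 0.424559 + 0.458561 + 0.159813 + 0.484771 = 2.444826

H = 2.4448 bits/symbol


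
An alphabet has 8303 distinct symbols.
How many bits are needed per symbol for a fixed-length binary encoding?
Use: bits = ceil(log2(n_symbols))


log2(8303) = 13.0194
Bracket: 2^13 = 8192 < 8303 <= 2^14 = 16384
So ceil(log2(8303)) = 14

bits = ceil(log2(8303)) = ceil(13.0194) = 14 bits


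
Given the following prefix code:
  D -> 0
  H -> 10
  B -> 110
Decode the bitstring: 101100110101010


Decoding step by step:
Bits 10 -> H
Bits 110 -> B
Bits 0 -> D
Bits 110 -> B
Bits 10 -> H
Bits 10 -> H
Bits 10 -> H


Decoded message: HBDBHHH


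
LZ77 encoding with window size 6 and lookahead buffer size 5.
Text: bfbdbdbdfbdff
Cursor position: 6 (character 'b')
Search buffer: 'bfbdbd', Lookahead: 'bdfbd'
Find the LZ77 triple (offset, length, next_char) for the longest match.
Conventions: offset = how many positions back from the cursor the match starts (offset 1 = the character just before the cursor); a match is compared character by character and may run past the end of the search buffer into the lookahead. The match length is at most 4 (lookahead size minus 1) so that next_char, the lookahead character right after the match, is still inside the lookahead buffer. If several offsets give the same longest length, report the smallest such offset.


Try each offset into the search buffer:
  offset=1 (pos 5, char 'd'): match length 0
  offset=2 (pos 4, char 'b'): match length 2
  offset=3 (pos 3, char 'd'): match length 0
  offset=4 (pos 2, char 'b'): match length 2
  offset=5 (pos 1, char 'f'): match length 0
  offset=6 (pos 0, char 'b'): match length 1
Longest match has length 2, found at offsets 2, 4; take the smallest, offset 2.
next_char = character at position 6 + 2 = 8 -> 'f'

Best match: offset=2, length=2 (matching 'bd' starting at position 4)
LZ77 triple: (2, 2, 'f')


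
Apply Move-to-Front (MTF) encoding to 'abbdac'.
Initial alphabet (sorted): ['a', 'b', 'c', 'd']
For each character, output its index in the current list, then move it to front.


MTF encoding:
'a': index 0 in ['a', 'b', 'c', 'd'] -> ['a', 'b', 'c', 'd']
'b': index 1 in ['a', 'b', 'c', 'd'] -> ['b', 'a', 'c', 'd']
'b': index 0 in ['b', 'a', 'c', 'd'] -> ['b', 'a', 'c', 'd']
'd': index 3 in ['b', 'a', 'c', 'd'] -> ['d', 'b', 'a', 'c']
'a': index 2 in ['d', 'b', 'a', 'c'] -> ['a', 'd', 'b', 'c']
'c': index 3 in ['a', 'd', 'b', 'c'] -> ['c', 'a', 'd', 'b']


Output: [0, 1, 0, 3, 2, 3]


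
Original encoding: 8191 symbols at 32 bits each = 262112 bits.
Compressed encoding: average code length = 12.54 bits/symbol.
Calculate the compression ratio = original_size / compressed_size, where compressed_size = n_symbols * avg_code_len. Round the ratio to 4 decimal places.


original_size = n_symbols * orig_bits = 8191 * 32 = 262112 bits
compressed_size = n_symbols * avg_code_len = 8191 * 12.54 = 102715.14 bits
ratio = original_size / compressed_size = 262112 / 102715.14 = 2.5518

Compression ratio = 2.5518


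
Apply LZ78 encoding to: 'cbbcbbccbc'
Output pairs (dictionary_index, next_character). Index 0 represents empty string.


LZ78 encoding steps:
Dictionary: {0: ''}
Step 1: w='' (idx 0), next='c' -> output (0, 'c'), add 'c' as idx 1
Step 2: w='' (idx 0), next='b' -> output (0, 'b'), add 'b' as idx 2
Step 3: w='b' (idx 2), next='c' -> output (2, 'c'), add 'bc' as idx 3
Step 4: w='b' (idx 2), next='b' -> output (2, 'b'), add 'bb' as idx 4
Step 5: w='c' (idx 1), next='c' -> output (1, 'c'), add 'cc' as idx 5
Step 6: w='bc' (idx 3), end of input -> output (3, '')


Encoded: [(0, 'c'), (0, 'b'), (2, 'c'), (2, 'b'), (1, 'c'), (3, '')]


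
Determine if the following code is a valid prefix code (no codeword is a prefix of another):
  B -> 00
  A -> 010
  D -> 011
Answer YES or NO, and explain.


Checking each pair (does one codeword prefix another?):
  B='00' vs A='010': no prefix
  B='00' vs D='011': no prefix
  A='010' vs B='00': no prefix
  A='010' vs D='011': no prefix
  D='011' vs B='00': no prefix
  D='011' vs A='010': no prefix
No violation found over all pairs.

YES -- this is a valid prefix code. No codeword is a prefix of any other codeword.


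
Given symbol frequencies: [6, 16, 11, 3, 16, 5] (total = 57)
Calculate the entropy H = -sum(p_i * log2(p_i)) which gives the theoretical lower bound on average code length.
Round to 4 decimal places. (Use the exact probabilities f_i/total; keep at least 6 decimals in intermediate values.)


Per-symbol terms -p_i * log2(p_i) with p_i = f_i/57:
  p = 6/57 = 0.105263: log2(p) = -3.247928, -p*log2(p) = 0.341887
  p = 16/57 = 0.280702: log2(p) = -1.832890, -p*log2(p) = 0.514495
  p = 11/57 = 0.192982: log2(p) = -2.373458, -p*log2(p) = 0.458036
  p = 3/57 = 0.052632: log2(p) = -4.247928, -p*log2(p) = 0.223575
  p = 16/57 = 0.280702: log2(p) = -1.832890, -p*log2(p) = 0.514495
  p = 5/57 = 0.087719: log2(p) = -3.510962, -p*log2(p) = 0.307979
H = 0.341887 + 0.514495 + 0.458036 + 0.223575 + 0.514495 + 0.307979 = 2.360467

H = 2.3605 bits/symbol


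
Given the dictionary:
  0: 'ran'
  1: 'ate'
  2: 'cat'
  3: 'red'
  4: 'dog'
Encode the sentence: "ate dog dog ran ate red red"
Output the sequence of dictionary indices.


Look up each word in the dictionary:
  'ate' -> 1
  'dog' -> 4
  'dog' -> 4
  'ran' -> 0
  'ate' -> 1
  'red' -> 3
  'red' -> 3

Encoded: [1, 4, 4, 0, 1, 3, 3]


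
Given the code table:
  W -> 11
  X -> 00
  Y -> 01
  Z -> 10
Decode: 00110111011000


Decoding:
00 -> X
11 -> W
01 -> Y
11 -> W
01 -> Y
10 -> Z
00 -> X


Result: XWYWYZX


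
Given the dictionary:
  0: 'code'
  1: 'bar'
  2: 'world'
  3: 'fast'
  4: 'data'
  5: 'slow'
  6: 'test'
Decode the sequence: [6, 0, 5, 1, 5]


Look up each index in the dictionary:
  6 -> 'test'
  0 -> 'code'
  5 -> 'slow'
  1 -> 'bar'
  5 -> 'slow'

Decoded: "test code slow bar slow"


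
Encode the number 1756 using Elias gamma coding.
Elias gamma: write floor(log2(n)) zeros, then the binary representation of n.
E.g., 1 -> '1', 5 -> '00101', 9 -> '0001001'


num_bits = floor(log2(1756)) + 1 = 11
leading_zeros = num_bits - 1 = 10
binary(1756) = 11011011100

Elias gamma(1756) = '0000000000' + '11011011100' = 000000000011011011100 (21 bits)


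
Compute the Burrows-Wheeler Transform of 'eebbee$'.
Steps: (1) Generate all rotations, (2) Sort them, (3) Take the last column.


Rotations (sorted):
  0: $eebbee -> last char: e
  1: bbee$ee -> last char: e
  2: bee$eeb -> last char: b
  3: e$eebbe -> last char: e
  4: ebbee$e -> last char: e
  5: ee$eebb -> last char: b
  6: eebbee$ -> last char: $


BWT = eebeeb$


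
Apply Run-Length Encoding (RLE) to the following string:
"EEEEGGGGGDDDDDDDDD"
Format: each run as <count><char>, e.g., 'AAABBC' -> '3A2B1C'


Scanning runs left to right:
  i=0: run of 'E' x 4 -> '4E'
  i=4: run of 'G' x 5 -> '5G'
  i=9: run of 'D' x 9 -> '9D'

RLE = 4E5G9D


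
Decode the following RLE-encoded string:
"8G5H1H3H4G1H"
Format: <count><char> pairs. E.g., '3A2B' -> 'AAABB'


Expanding each <count><char> pair:
  8G -> 'GGGGGGGG'
  5H -> 'HHHHH'
  1H -> 'H'
  3H -> 'HHH'
  4G -> 'GGGG'
  1H -> 'H'

Decoded = GGGGGGGGHHHHHHHHHGGGGH


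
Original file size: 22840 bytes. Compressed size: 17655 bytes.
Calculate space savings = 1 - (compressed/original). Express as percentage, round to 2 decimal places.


ratio = compressed/original = 17655/22840 = 0.772986
savings = 1 - ratio = 1 - 0.772986 = 0.227014
as a percentage: 0.227014 * 100 = 22.7%

Space savings = 1 - 17655/22840 = 22.7%


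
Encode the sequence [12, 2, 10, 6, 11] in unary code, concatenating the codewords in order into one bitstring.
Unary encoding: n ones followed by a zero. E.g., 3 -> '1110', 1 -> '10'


Encode each number as n ones followed by a terminating 0:
  12 -> 1111111111110 (13 bits)
  2 -> 110 (3 bits)
  10 -> 11111111110 (11 bits)
  6 -> 1111110 (7 bits)
  11 -> 111111111110 (12 bits)
Total length = 13 + 3 + 11 + 7 + 12 = 46 bits.

Unary([12, 2, 10, 6, 11]) = 1111111111110110111111111101111110111111111110 (46 bits)


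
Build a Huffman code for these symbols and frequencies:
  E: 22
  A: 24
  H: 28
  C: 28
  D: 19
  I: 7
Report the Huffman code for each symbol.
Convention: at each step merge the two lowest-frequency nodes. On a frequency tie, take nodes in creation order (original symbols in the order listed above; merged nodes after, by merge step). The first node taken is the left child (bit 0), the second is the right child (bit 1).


Huffman tree construction:
Step 1: Merge I(7) + D(19) = 26
Step 2: Merge E(22) + A(24) = 46
Step 3: Merge (I+D)(26) + H(28) = 54
Step 4: Merge C(28) + (E+A)(46) = 74
Step 5: Merge ((I+D)+H)(54) + (C+(E+A))(74) = 128
Read each symbol's code off the tree from the root (left child = 0, right child = 1).

Codes:
  E: 110 (length 3)
  A: 111 (length 3)
  H: 01 (length 2)
  C: 10 (length 2)
  D: 001 (length 3)
  I: 000 (length 3)
Average code length: 328/128 = 2.5625 bits/symbol


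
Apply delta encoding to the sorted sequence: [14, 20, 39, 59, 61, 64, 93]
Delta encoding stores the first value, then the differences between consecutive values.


First value: 14
Deltas:
  20 - 14 = 6
  39 - 20 = 19
  59 - 39 = 20
  61 - 59 = 2
  64 - 61 = 3
  93 - 64 = 29


Delta encoded: [14, 6, 19, 20, 2, 3, 29]


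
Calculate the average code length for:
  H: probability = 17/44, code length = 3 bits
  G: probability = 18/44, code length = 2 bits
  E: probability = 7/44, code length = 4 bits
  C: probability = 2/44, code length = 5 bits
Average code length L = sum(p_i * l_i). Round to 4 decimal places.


Weighted contributions p_i * l_i:
  H: (17/44) * 3 = 51/44
  G: (18/44) * 2 = 36/44
  E: (7/44) * 4 = 28/44
  C: (2/44) * 5 = 10/44
Sum = (51 + 36 + 28 + 10)/44 = 125/44

L = 125/44 = 2.8409 bits/symbol


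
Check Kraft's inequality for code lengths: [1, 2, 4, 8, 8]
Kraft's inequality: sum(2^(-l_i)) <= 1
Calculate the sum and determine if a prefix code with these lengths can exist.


Sum = 2^(-1) + 2^(-2) + 2^(-4) + 2^(-8) + 2^(-8)
    = 0.5 + 0.25 + 0.0625 + 0.00390625 + 0.00390625
    = 210/256 = 0.8203125
Since 0.8203125 <= 1, Kraft's inequality IS satisfied.
A prefix code with these lengths CAN exist.

Kraft sum = 0.8203125. Satisfied.


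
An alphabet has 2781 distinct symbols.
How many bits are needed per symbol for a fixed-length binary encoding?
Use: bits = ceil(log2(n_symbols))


log2(2781) = 11.4414
Bracket: 2^11 = 2048 < 2781 <= 2^12 = 4096
So ceil(log2(2781)) = 12

bits = ceil(log2(2781)) = ceil(11.4414) = 12 bits


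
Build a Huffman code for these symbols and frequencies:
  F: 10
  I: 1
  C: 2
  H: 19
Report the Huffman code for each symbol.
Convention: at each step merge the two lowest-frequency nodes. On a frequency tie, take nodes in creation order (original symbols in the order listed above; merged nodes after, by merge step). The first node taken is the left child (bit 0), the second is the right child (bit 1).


Huffman tree construction:
Step 1: Merge I(1) + C(2) = 3
Step 2: Merge (I+C)(3) + F(10) = 13
Step 3: Merge ((I+C)+F)(13) + H(19) = 32
Read each symbol's code off the tree from the root (left child = 0, right child = 1).

Codes:
  F: 01 (length 2)
  I: 000 (length 3)
  C: 001 (length 3)
  H: 1 (length 1)
Average code length: 48/32 = 1.5000 bits/symbol


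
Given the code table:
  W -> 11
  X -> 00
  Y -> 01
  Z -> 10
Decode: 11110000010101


Decoding:
11 -> W
11 -> W
00 -> X
00 -> X
01 -> Y
01 -> Y
01 -> Y


Result: WWXXYYY


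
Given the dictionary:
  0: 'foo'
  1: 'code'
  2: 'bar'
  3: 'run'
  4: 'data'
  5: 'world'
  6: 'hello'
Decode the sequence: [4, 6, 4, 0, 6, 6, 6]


Look up each index in the dictionary:
  4 -> 'data'
  6 -> 'hello'
  4 -> 'data'
  0 -> 'foo'
  6 -> 'hello'
  6 -> 'hello'
  6 -> 'hello'

Decoded: "data hello data foo hello hello hello"


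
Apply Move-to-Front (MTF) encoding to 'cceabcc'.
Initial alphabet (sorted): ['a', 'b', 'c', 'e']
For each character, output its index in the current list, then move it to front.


MTF encoding:
'c': index 2 in ['a', 'b', 'c', 'e'] -> ['c', 'a', 'b', 'e']
'c': index 0 in ['c', 'a', 'b', 'e'] -> ['c', 'a', 'b', 'e']
'e': index 3 in ['c', 'a', 'b', 'e'] -> ['e', 'c', 'a', 'b']
'a': index 2 in ['e', 'c', 'a', 'b'] -> ['a', 'e', 'c', 'b']
'b': index 3 in ['a', 'e', 'c', 'b'] -> ['b', 'a', 'e', 'c']
'c': index 3 in ['b', 'a', 'e', 'c'] -> ['c', 'b', 'a', 'e']
'c': index 0 in ['c', 'b', 'a', 'e'] -> ['c', 'b', 'a', 'e']


Output: [2, 0, 3, 2, 3, 3, 0]


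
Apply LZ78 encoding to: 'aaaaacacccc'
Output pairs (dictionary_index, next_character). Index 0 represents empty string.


LZ78 encoding steps:
Dictionary: {0: ''}
Step 1: w='' (idx 0), next='a' -> output (0, 'a'), add 'a' as idx 1
Step 2: w='a' (idx 1), next='a' -> output (1, 'a'), add 'aa' as idx 2
Step 3: w='aa' (idx 2), next='c' -> output (2, 'c'), add 'aac' as idx 3
Step 4: w='a' (idx 1), next='c' -> output (1, 'c'), add 'ac' as idx 4
Step 5: w='' (idx 0), next='c' -> output (0, 'c'), add 'c' as idx 5
Step 6: w='c' (idx 5), next='c' -> output (5, 'c'), add 'cc' as idx 6


Encoded: [(0, 'a'), (1, 'a'), (2, 'c'), (1, 'c'), (0, 'c'), (5, 'c')]


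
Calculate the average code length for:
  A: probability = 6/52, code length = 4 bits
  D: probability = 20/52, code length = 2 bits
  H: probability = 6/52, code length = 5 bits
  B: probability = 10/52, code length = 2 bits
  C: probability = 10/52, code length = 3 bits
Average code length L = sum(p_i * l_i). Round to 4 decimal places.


Weighted contributions p_i * l_i:
  A: (6/52) * 4 = 24/52
  D: (20/52) * 2 = 40/52
  H: (6/52) * 5 = 30/52
  B: (10/52) * 2 = 20/52
  C: (10/52) * 3 = 30/52
Sum = (24 + 40 + 30 + 20 + 30)/52 = 144/52

L = 144/52 = 2.7692 bits/symbol


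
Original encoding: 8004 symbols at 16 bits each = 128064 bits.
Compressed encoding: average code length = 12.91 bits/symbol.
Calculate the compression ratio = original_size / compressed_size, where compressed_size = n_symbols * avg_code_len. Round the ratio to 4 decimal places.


original_size = n_symbols * orig_bits = 8004 * 16 = 128064 bits
compressed_size = n_symbols * avg_code_len = 8004 * 12.91 = 103331.64 bits
ratio = original_size / compressed_size = 128064 / 103331.64 = 1.2393

Compression ratio = 1.2393


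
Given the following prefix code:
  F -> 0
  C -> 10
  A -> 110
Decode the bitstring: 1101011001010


Decoding step by step:
Bits 110 -> A
Bits 10 -> C
Bits 110 -> A
Bits 0 -> F
Bits 10 -> C
Bits 10 -> C


Decoded message: ACAFCC


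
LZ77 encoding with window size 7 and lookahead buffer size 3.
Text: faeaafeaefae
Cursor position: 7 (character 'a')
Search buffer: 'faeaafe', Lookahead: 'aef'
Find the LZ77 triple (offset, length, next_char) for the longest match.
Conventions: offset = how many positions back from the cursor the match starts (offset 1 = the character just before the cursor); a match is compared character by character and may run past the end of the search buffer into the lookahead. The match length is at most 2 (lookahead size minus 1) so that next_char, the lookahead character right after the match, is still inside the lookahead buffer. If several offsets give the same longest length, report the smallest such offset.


Try each offset into the search buffer:
  offset=1 (pos 6, char 'e'): match length 0
  offset=2 (pos 5, char 'f'): match length 0
  offset=3 (pos 4, char 'a'): match length 1
  offset=4 (pos 3, char 'a'): match length 1
  offset=5 (pos 2, char 'e'): match length 0
  offset=6 (pos 1, char 'a'): match length 2
  offset=7 (pos 0, char 'f'): match length 0
Longest match has length 2 at offset 6.
next_char = character at position 7 + 2 = 9 -> 'f'

Best match: offset=6, length=2 (matching 'ae' starting at position 1)
LZ77 triple: (6, 2, 'f')


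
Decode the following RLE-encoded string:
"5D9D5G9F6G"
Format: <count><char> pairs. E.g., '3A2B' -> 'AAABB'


Expanding each <count><char> pair:
  5D -> 'DDDDD'
  9D -> 'DDDDDDDDD'
  5G -> 'GGGGG'
  9F -> 'FFFFFFFFF'
  6G -> 'GGGGGG'

Decoded = DDDDDDDDDDDDDDGGGGGFFFFFFFFFGGGGGG


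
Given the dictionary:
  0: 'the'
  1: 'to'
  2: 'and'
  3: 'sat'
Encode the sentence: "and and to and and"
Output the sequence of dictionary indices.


Look up each word in the dictionary:
  'and' -> 2
  'and' -> 2
  'to' -> 1
  'and' -> 2
  'and' -> 2

Encoded: [2, 2, 1, 2, 2]


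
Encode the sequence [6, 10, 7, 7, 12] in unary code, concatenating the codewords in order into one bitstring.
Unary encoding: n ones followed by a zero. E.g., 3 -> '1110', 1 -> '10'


Encode each number as n ones followed by a terminating 0:
  6 -> 1111110 (7 bits)
  10 -> 11111111110 (11 bits)
  7 -> 11111110 (8 bits)
  7 -> 11111110 (8 bits)
  12 -> 1111111111110 (13 bits)
Total length = 7 + 11 + 8 + 8 + 13 = 47 bits.

Unary([6, 10, 7, 7, 12]) = 11111101111111111011111110111111101111111111110 (47 bits)


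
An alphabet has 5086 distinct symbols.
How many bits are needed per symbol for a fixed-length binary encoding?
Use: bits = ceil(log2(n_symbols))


log2(5086) = 12.3123
Bracket: 2^12 = 4096 < 5086 <= 2^13 = 8192
So ceil(log2(5086)) = 13

bits = ceil(log2(5086)) = ceil(12.3123) = 13 bits


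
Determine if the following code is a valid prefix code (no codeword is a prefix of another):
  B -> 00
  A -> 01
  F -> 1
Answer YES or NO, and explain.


Checking each pair (does one codeword prefix another?):
  B='00' vs A='01': no prefix
  B='00' vs F='1': no prefix
  A='01' vs B='00': no prefix
  A='01' vs F='1': no prefix
  F='1' vs B='00': no prefix
  F='1' vs A='01': no prefix
No violation found over all pairs.

YES -- this is a valid prefix code. No codeword is a prefix of any other codeword.


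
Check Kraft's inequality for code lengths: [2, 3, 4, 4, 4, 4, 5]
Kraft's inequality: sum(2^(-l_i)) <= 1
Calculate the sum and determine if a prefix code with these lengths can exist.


Sum = 2^(-2) + 2^(-3) + 2^(-4) + 2^(-4) + 2^(-4) + 2^(-4) + 2^(-5)
    = 0.25 + 0.125 + 0.0625 + 0.0625 + 0.0625 + 0.0625 + 0.03125
    = 21/32 = 0.65625
Since 0.65625 <= 1, Kraft's inequality IS satisfied.
A prefix code with these lengths CAN exist.

Kraft sum = 0.65625. Satisfied.


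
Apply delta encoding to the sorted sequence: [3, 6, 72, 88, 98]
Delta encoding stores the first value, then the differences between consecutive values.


First value: 3
Deltas:
  6 - 3 = 3
  72 - 6 = 66
  88 - 72 = 16
  98 - 88 = 10


Delta encoded: [3, 3, 66, 16, 10]


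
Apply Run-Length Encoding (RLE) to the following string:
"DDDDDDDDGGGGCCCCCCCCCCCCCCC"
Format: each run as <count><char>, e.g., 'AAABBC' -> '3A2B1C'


Scanning runs left to right:
  i=0: run of 'D' x 8 -> '8D'
  i=8: run of 'G' x 4 -> '4G'
  i=12: run of 'C' x 15 -> '15C'

RLE = 8D4G15C


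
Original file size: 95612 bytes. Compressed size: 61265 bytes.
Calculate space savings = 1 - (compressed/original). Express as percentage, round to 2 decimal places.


ratio = compressed/original = 61265/95612 = 0.640767
savings = 1 - ratio = 1 - 0.640767 = 0.359233
as a percentage: 0.359233 * 100 = 35.92%

Space savings = 1 - 61265/95612 = 35.92%


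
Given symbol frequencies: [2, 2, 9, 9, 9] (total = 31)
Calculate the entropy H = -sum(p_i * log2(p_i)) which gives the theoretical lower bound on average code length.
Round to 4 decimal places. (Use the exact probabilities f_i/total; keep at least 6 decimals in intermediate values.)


Per-symbol terms -p_i * log2(p_i) with p_i = f_i/31:
  p = 2/31 = 0.064516: log2(p) = -3.954196, -p*log2(p) = 0.255109
  p = 2/31 = 0.064516: log2(p) = -3.954196, -p*log2(p) = 0.255109
  p = 9/31 = 0.290323: log2(p) = -1.784271, -p*log2(p) = 0.518014
  p = 9/31 = 0.290323: log2(p) = -1.784271, -p*log2(p) = 0.518014
  p = 9/31 = 0.290323: log2(p) = -1.784271, -p*log2(p) = 0.518014
H = 0.255109 + 0.255109 + 0.518014 + 0.518014 + 0.518014 = 2.064260

H = 2.0643 bits/symbol


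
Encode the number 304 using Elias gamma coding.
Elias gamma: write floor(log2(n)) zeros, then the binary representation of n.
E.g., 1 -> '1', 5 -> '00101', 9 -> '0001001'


num_bits = floor(log2(304)) + 1 = 9
leading_zeros = num_bits - 1 = 8
binary(304) = 100110000

Elias gamma(304) = '00000000' + '100110000' = 00000000100110000 (17 bits)


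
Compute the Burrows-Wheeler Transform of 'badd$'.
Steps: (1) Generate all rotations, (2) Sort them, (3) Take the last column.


Rotations (sorted):
  0: $badd -> last char: d
  1: add$b -> last char: b
  2: badd$ -> last char: $
  3: d$bad -> last char: d
  4: dd$ba -> last char: a


BWT = db$da


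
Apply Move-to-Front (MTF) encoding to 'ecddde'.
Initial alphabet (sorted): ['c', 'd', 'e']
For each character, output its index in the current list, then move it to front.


MTF encoding:
'e': index 2 in ['c', 'd', 'e'] -> ['e', 'c', 'd']
'c': index 1 in ['e', 'c', 'd'] -> ['c', 'e', 'd']
'd': index 2 in ['c', 'e', 'd'] -> ['d', 'c', 'e']
'd': index 0 in ['d', 'c', 'e'] -> ['d', 'c', 'e']
'd': index 0 in ['d', 'c', 'e'] -> ['d', 'c', 'e']
'e': index 2 in ['d', 'c', 'e'] -> ['e', 'd', 'c']


Output: [2, 1, 2, 0, 0, 2]


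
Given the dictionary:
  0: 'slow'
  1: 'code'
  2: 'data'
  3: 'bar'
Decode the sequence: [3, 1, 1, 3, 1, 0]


Look up each index in the dictionary:
  3 -> 'bar'
  1 -> 'code'
  1 -> 'code'
  3 -> 'bar'
  1 -> 'code'
  0 -> 'slow'

Decoded: "bar code code bar code slow"


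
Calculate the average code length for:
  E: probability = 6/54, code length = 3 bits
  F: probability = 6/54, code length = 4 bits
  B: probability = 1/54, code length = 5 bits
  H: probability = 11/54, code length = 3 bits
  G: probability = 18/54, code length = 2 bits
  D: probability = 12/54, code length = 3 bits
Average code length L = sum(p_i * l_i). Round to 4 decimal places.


Weighted contributions p_i * l_i:
  E: (6/54) * 3 = 18/54
  F: (6/54) * 4 = 24/54
  B: (1/54) * 5 = 5/54
  H: (11/54) * 3 = 33/54
  G: (18/54) * 2 = 36/54
  D: (12/54) * 3 = 36/54
Sum = (18 + 24 + 5 + 33 + 36 + 36)/54 = 152/54

L = 152/54 = 2.8148 bits/symbol


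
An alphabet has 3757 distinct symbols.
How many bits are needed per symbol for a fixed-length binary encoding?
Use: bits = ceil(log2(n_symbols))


log2(3757) = 11.8754
Bracket: 2^11 = 2048 < 3757 <= 2^12 = 4096
So ceil(log2(3757)) = 12

bits = ceil(log2(3757)) = ceil(11.8754) = 12 bits


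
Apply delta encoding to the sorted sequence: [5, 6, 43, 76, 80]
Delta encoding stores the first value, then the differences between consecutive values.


First value: 5
Deltas:
  6 - 5 = 1
  43 - 6 = 37
  76 - 43 = 33
  80 - 76 = 4


Delta encoded: [5, 1, 37, 33, 4]


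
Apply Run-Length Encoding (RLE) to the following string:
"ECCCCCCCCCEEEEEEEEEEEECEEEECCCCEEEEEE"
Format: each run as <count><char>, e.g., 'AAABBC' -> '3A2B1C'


Scanning runs left to right:
  i=0: run of 'E' x 1 -> '1E'
  i=1: run of 'C' x 9 -> '9C'
  i=10: run of 'E' x 12 -> '12E'
  i=22: run of 'C' x 1 -> '1C'
  i=23: run of 'E' x 4 -> '4E'
  i=27: run of 'C' x 4 -> '4C'
  i=31: run of 'E' x 6 -> '6E'

RLE = 1E9C12E1C4E4C6E


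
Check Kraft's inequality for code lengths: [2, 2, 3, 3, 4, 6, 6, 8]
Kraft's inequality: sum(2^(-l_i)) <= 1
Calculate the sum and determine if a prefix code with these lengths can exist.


Sum = 2^(-2) + 2^(-2) + 2^(-3) + 2^(-3) + 2^(-4) + 2^(-6) + 2^(-6) + 2^(-8)
    = 0.25 + 0.25 + 0.125 + 0.125 + 0.0625 + 0.015625 + 0.015625 + 0.00390625
    = 217/256 = 0.84765625
Since 0.84765625 <= 1, Kraft's inequality IS satisfied.
A prefix code with these lengths CAN exist.

Kraft sum = 0.84765625. Satisfied.


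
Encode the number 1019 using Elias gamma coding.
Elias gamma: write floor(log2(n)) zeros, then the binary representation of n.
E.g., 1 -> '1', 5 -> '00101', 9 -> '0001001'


num_bits = floor(log2(1019)) + 1 = 10
leading_zeros = num_bits - 1 = 9
binary(1019) = 1111111011

Elias gamma(1019) = '000000000' + '1111111011' = 0000000001111111011 (19 bits)


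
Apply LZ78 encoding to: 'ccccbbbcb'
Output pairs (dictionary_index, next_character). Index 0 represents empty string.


LZ78 encoding steps:
Dictionary: {0: ''}
Step 1: w='' (idx 0), next='c' -> output (0, 'c'), add 'c' as idx 1
Step 2: w='c' (idx 1), next='c' -> output (1, 'c'), add 'cc' as idx 2
Step 3: w='c' (idx 1), next='b' -> output (1, 'b'), add 'cb' as idx 3
Step 4: w='' (idx 0), next='b' -> output (0, 'b'), add 'b' as idx 4
Step 5: w='b' (idx 4), next='c' -> output (4, 'c'), add 'bc' as idx 5
Step 6: w='b' (idx 4), end of input -> output (4, '')


Encoded: [(0, 'c'), (1, 'c'), (1, 'b'), (0, 'b'), (4, 'c'), (4, '')]


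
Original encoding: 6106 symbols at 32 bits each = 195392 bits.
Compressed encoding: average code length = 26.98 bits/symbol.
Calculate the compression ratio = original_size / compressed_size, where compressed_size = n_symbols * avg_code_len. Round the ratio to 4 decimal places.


original_size = n_symbols * orig_bits = 6106 * 32 = 195392 bits
compressed_size = n_symbols * avg_code_len = 6106 * 26.98 = 164739.88 bits
ratio = original_size / compressed_size = 195392 / 164739.88 = 1.1861

Compression ratio = 1.1861


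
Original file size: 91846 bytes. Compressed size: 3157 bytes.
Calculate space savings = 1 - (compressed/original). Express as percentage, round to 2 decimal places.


ratio = compressed/original = 3157/91846 = 0.034373
savings = 1 - ratio = 1 - 0.034373 = 0.965627
as a percentage: 0.965627 * 100 = 96.56%

Space savings = 1 - 3157/91846 = 96.56%


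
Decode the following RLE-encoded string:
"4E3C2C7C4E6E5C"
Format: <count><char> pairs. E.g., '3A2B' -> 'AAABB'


Expanding each <count><char> pair:
  4E -> 'EEEE'
  3C -> 'CCC'
  2C -> 'CC'
  7C -> 'CCCCCCC'
  4E -> 'EEEE'
  6E -> 'EEEEEE'
  5C -> 'CCCCC'

Decoded = EEEECCCCCCCCCCCCEEEEEEEEEECCCCC


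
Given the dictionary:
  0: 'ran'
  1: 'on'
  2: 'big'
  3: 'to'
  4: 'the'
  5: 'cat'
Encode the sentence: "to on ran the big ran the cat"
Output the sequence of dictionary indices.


Look up each word in the dictionary:
  'to' -> 3
  'on' -> 1
  'ran' -> 0
  'the' -> 4
  'big' -> 2
  'ran' -> 0
  'the' -> 4
  'cat' -> 5

Encoded: [3, 1, 0, 4, 2, 0, 4, 5]


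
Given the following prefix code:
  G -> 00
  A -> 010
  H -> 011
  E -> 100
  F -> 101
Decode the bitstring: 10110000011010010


Decoding step by step:
Bits 101 -> F
Bits 100 -> E
Bits 00 -> G
Bits 011 -> H
Bits 010 -> A
Bits 010 -> A


Decoded message: FEGHAA


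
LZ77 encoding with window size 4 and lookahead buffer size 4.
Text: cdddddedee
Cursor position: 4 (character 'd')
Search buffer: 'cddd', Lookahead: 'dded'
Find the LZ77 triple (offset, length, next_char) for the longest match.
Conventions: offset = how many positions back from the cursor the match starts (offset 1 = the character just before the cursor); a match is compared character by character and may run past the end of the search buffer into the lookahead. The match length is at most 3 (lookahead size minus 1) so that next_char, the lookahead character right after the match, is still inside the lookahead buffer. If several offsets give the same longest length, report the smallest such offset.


Try each offset into the search buffer:
  offset=1 (pos 3, char 'd'): match length 2
  offset=2 (pos 2, char 'd'): match length 2
  offset=3 (pos 1, char 'd'): match length 2
  offset=4 (pos 0, char 'c'): match length 0
Longest match has length 2, found at offsets 1, 2, 3; take the smallest, offset 1.
next_char = character at position 4 + 2 = 6 -> 'e'

Best match: offset=1, length=2 (matching 'dd' starting at position 3)
LZ77 triple: (1, 2, 'e')


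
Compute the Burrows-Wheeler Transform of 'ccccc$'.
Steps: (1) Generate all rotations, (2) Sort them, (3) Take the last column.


Rotations (sorted):
  0: $ccccc -> last char: c
  1: c$cccc -> last char: c
  2: cc$ccc -> last char: c
  3: ccc$cc -> last char: c
  4: cccc$c -> last char: c
  5: ccccc$ -> last char: $


BWT = ccccc$


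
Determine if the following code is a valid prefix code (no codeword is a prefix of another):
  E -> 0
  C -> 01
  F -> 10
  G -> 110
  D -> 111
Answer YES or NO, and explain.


Checking each pair (does one codeword prefix another?):
  E='0' vs C='01': prefix -- VIOLATION

NO -- this is NOT a valid prefix code. E (0) is a prefix of C (01).


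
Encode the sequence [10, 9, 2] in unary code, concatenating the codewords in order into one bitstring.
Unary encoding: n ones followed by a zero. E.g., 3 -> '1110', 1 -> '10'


Encode each number as n ones followed by a terminating 0:
  10 -> 11111111110 (11 bits)
  9 -> 1111111110 (10 bits)
  2 -> 110 (3 bits)
Total length = 11 + 10 + 3 = 24 bits.

Unary([10, 9, 2]) = 111111111101111111110110 (24 bits)


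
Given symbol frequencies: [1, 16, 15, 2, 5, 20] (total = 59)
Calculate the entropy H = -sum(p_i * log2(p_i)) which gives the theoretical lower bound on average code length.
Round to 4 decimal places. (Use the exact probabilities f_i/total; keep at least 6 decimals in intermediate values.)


Per-symbol terms -p_i * log2(p_i) with p_i = f_i/59:
  p = 1/59 = 0.016949: log2(p) = -5.882643, -p*log2(p) = 0.099706
  p = 16/59 = 0.271186: log2(p) = -1.882643, -p*log2(p) = 0.510547
  p = 15/59 = 0.254237: log2(p) = -1.975752, -p*log2(p) = 0.502310
  p = 2/59 = 0.033898: log2(p) = -4.882643, -p*log2(p) = 0.165513
  p = 5/59 = 0.084746: log2(p) = -3.560715, -p*log2(p) = 0.301756
  p = 20/59 = 0.338983: log2(p) = -1.560715, -p*log2(p) = 0.529056
H = 0.099706 + 0.510547 + 0.502310 + 0.165513 + 0.301756 + 0.529056 = 2.108888

H = 2.1089 bits/symbol


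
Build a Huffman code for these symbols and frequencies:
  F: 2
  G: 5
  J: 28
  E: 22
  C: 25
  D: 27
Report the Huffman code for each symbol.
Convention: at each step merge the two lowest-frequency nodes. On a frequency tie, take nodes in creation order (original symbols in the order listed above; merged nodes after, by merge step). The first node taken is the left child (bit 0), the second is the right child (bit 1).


Huffman tree construction:
Step 1: Merge F(2) + G(5) = 7
Step 2: Merge (F+G)(7) + E(22) = 29
Step 3: Merge C(25) + D(27) = 52
Step 4: Merge J(28) + ((F+G)+E)(29) = 57
Step 5: Merge (C+D)(52) + (J+((F+G)+E))(57) = 109
Read each symbol's code off the tree from the root (left child = 0, right child = 1).

Codes:
  F: 1100 (length 4)
  G: 1101 (length 4)
  J: 10 (length 2)
  E: 111 (length 3)
  C: 00 (length 2)
  D: 01 (length 2)
Average code length: 254/109 = 2.3303 bits/symbol


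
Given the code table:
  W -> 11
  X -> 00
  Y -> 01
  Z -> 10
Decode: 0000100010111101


Decoding:
00 -> X
00 -> X
10 -> Z
00 -> X
10 -> Z
11 -> W
11 -> W
01 -> Y


Result: XXZXZWWY


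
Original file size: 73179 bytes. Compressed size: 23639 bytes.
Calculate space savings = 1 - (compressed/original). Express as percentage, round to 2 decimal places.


ratio = compressed/original = 23639/73179 = 0.32303
savings = 1 - ratio = 1 - 0.32303 = 0.67697
as a percentage: 0.67697 * 100 = 67.7%

Space savings = 1 - 23639/73179 = 67.7%


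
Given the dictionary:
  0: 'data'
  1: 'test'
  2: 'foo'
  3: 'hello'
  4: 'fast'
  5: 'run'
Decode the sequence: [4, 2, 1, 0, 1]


Look up each index in the dictionary:
  4 -> 'fast'
  2 -> 'foo'
  1 -> 'test'
  0 -> 'data'
  1 -> 'test'

Decoded: "fast foo test data test"


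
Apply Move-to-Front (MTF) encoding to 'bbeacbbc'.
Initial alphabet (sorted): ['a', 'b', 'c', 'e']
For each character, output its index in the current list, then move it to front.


MTF encoding:
'b': index 1 in ['a', 'b', 'c', 'e'] -> ['b', 'a', 'c', 'e']
'b': index 0 in ['b', 'a', 'c', 'e'] -> ['b', 'a', 'c', 'e']
'e': index 3 in ['b', 'a', 'c', 'e'] -> ['e', 'b', 'a', 'c']
'a': index 2 in ['e', 'b', 'a', 'c'] -> ['a', 'e', 'b', 'c']
'c': index 3 in ['a', 'e', 'b', 'c'] -> ['c', 'a', 'e', 'b']
'b': index 3 in ['c', 'a', 'e', 'b'] -> ['b', 'c', 'a', 'e']
'b': index 0 in ['b', 'c', 'a', 'e'] -> ['b', 'c', 'a', 'e']
'c': index 1 in ['b', 'c', 'a', 'e'] -> ['c', 'b', 'a', 'e']


Output: [1, 0, 3, 2, 3, 3, 0, 1]


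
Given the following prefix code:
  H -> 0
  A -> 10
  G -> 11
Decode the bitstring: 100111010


Decoding step by step:
Bits 10 -> A
Bits 0 -> H
Bits 11 -> G
Bits 10 -> A
Bits 10 -> A


Decoded message: AHGAA


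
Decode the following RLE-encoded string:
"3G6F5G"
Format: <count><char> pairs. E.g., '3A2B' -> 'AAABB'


Expanding each <count><char> pair:
  3G -> 'GGG'
  6F -> 'FFFFFF'
  5G -> 'GGGGG'

Decoded = GGGFFFFFFGGGGG


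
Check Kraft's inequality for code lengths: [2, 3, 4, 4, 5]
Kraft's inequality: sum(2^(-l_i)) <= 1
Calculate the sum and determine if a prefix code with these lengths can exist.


Sum = 2^(-2) + 2^(-3) + 2^(-4) + 2^(-4) + 2^(-5)
    = 0.25 + 0.125 + 0.0625 + 0.0625 + 0.03125
    = 17/32 = 0.53125
Since 0.53125 <= 1, Kraft's inequality IS satisfied.
A prefix code with these lengths CAN exist.

Kraft sum = 0.53125. Satisfied.


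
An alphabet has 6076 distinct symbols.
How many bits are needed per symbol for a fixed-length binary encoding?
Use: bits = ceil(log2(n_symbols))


log2(6076) = 12.5689
Bracket: 2^12 = 4096 < 6076 <= 2^13 = 8192
So ceil(log2(6076)) = 13

bits = ceil(log2(6076)) = ceil(12.5689) = 13 bits


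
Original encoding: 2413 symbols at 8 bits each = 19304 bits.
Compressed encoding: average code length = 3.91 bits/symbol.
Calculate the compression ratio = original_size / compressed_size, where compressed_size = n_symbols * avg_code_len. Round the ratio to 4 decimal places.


original_size = n_symbols * orig_bits = 2413 * 8 = 19304 bits
compressed_size = n_symbols * avg_code_len = 2413 * 3.91 = 9434.83 bits
ratio = original_size / compressed_size = 19304 / 9434.83 = 2.046

Compression ratio = 2.046


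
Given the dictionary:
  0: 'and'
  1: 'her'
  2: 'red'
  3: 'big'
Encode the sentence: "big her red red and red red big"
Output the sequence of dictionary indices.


Look up each word in the dictionary:
  'big' -> 3
  'her' -> 1
  'red' -> 2
  'red' -> 2
  'and' -> 0
  'red' -> 2
  'red' -> 2
  'big' -> 3

Encoded: [3, 1, 2, 2, 0, 2, 2, 3]


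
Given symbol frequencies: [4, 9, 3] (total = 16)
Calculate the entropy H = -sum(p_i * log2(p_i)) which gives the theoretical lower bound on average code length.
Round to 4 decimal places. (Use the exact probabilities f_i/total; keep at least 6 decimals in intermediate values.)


Per-symbol terms -p_i * log2(p_i) with p_i = f_i/16:
  p = 4/16 = 0.250000: log2(p) = -2.000000, -p*log2(p) = 0.500000
  p = 9/16 = 0.562500: log2(p) = -0.830075, -p*log2(p) = 0.466917
  p = 3/16 = 0.187500: log2(p) = -2.415037, -p*log2(p) = 0.452820
H = 0.500000 + 0.466917 + 0.452820 = 1.419737

H = 1.4197 bits/symbol
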